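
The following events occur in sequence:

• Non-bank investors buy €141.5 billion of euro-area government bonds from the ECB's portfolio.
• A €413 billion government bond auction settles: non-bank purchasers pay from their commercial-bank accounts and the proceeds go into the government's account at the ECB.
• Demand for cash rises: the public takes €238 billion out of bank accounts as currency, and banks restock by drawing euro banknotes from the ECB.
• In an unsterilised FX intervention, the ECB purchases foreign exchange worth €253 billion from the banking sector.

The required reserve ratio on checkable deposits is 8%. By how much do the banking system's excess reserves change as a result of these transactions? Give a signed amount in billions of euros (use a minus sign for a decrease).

-€476.1 billion

Asset sale (to non-banks) €141.5 billion: reserves −€141.5B, deposits −€141.5B.
Government account inflow €413 billion: reserves −€413B, deposits −€413B.
Currency withdrawal €238 billion: reserves −€238B, deposits −€238B.
FX purchase €253 billion: reserves +€253B, deposits 0.
Totals: Δreserves = −€539.5B, Δdeposits = −€792.5B.
Δrequired reserves = 8% × −€792.5B = −€63.4B.
Δexcess reserves = Δreserves − Δrequired = −€539.5B − (−€63.4B) = -€476.1 billion.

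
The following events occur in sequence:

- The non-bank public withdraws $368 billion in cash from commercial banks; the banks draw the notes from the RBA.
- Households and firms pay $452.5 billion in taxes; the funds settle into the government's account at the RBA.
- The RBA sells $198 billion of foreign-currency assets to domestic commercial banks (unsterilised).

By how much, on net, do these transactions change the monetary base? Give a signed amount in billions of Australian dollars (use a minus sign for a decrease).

RBA balance sheet:
  Assets:      Foreign assets −$198B
  Liabilities: Bank reserves −$1018.5B, Currency in circulation +$368B, Government deposits +$452.5B
Monetary base = currency + reserves: +$368B + (−$1018.5B) = -$650.5 billion.

-$650.5 billion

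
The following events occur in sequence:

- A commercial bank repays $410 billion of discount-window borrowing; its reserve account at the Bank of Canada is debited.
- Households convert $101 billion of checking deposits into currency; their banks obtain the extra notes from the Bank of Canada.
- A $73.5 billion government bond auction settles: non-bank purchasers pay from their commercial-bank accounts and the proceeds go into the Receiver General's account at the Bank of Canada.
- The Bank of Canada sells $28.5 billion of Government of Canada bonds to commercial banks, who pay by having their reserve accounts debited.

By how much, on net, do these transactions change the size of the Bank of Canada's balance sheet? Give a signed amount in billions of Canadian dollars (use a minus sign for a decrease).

Discount-window repayment $410 billion: a Bank of Canada asset is shed → −$410B.
Currency withdrawal $101 billion: only the composition of liabilities changes → 0.
Government account inflow $73.5 billion: only the composition of liabilities changes → 0.
OMO sale (to banks) $28.5 billion: a Bank of Canada asset is shed → −$28.5B.
Net: −410 + 0 + 0 − 28.5 = -$438.5 billion.

-$438.5 billion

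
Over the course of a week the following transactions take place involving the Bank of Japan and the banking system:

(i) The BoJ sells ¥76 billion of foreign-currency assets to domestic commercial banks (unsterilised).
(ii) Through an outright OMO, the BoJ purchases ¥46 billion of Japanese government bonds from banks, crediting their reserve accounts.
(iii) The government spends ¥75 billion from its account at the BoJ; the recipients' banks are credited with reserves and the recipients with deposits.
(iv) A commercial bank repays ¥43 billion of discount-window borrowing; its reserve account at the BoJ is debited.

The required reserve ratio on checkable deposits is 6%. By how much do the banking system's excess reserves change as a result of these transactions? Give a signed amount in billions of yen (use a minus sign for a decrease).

-¥2.5 billion

FX sale ¥76 billion: reserves −¥76B, deposits 0.
OMO purchase (from banks) ¥46 billion: reserves +¥46B, deposits 0.
Government spending ¥75 billion: reserves +¥75B, deposits +¥75B.
Discount-window repayment ¥43 billion: reserves −¥43B, deposits 0.
Totals: Δreserves = +¥2B, Δdeposits = +¥75B.
Δrequired reserves = 6% × +¥75B = +¥4.5B.
Δexcess reserves = Δreserves − Δrequired = +¥2B − (+¥4.5B) = -¥2.5 billion.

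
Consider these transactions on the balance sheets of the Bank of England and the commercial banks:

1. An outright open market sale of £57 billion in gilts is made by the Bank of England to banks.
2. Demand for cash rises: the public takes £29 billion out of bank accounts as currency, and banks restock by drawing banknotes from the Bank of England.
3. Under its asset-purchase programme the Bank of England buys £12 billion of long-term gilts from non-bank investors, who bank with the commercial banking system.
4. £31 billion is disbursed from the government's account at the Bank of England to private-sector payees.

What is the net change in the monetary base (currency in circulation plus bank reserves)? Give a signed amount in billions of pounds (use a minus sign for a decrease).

OMO sale (to banks) £57 billion: Bank of England balance sheet contracts → −£57B.
Currency withdrawal £29 billion: just a shift between currency and reserves — both are base money → 0.
Asset purchase (from non-banks) £12 billion: Bank of England balance sheet expands → +£12B.
Government spending £31 billion: a non-base liability converts back to reserves → +£31B.
Net: −57 + 0 + 12 + 31 = -£14 billion.

-£14 billion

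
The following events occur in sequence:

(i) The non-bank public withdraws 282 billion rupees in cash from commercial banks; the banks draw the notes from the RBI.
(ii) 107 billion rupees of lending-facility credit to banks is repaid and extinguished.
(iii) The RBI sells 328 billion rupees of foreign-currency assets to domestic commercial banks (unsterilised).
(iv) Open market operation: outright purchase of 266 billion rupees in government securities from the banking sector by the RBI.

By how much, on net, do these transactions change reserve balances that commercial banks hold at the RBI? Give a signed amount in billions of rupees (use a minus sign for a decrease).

-451 billion

Currency withdrawal 282 billion rupees: banks swap reserves for currency → −282B.
Discount-window repayment 107 billion rupees: repayment is debited from reserves → −107B.
FX sale 328 billion rupees: the buying banks pay out of their reserve balances → −328B.
OMO purchase (from banks) 266 billion rupees: the RBI pays by crediting reserve accounts → +266B.
Net: −282 − 107 − 328 + 266 = -451 billion.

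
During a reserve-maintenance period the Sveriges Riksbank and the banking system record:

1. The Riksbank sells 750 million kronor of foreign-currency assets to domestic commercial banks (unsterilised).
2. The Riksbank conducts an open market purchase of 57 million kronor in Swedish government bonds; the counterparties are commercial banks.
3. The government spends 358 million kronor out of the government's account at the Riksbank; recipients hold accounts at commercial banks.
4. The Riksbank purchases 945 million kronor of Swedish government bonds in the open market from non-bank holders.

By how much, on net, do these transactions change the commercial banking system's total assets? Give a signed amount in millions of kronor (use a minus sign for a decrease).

+1303 million

Riksbank balance sheet:
  Assets:      Securities +1002M, Foreign assets −750M
  Liabilities: Bank reserves +610M, Government deposits −358M
Commercial banking system:
  Assets:      Reserves at CB +610M, Securities −57M, Foreign assets +750M
  Liabilities: Checkable deposits +1303M
Change in total bank assets = +1303 million.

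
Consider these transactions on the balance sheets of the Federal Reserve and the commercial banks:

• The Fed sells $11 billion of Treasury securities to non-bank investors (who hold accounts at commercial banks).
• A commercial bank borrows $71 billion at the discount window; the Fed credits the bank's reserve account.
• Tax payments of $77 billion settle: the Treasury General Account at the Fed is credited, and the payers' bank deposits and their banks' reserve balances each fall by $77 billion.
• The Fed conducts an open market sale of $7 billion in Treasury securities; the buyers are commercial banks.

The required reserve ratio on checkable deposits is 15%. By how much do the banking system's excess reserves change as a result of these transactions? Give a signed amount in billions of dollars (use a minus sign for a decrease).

Asset sale (to non-banks) $11 billion: reserves −$11B, deposits −$11B.
Discount-window loan $71 billion: reserves +$71B, deposits 0.
Government account inflow $77 billion: reserves −$77B, deposits −$77B.
OMO sale (to banks) $7 billion: reserves −$7B, deposits 0.
Totals: Δreserves = −$24B, Δdeposits = −$88B.
Δrequired reserves = 15% × −$88B = −$13.2B.
Δexcess reserves = Δreserves − Δrequired = −$24B − (−$13.2B) = -$10.8 billion.

-$10.8 billion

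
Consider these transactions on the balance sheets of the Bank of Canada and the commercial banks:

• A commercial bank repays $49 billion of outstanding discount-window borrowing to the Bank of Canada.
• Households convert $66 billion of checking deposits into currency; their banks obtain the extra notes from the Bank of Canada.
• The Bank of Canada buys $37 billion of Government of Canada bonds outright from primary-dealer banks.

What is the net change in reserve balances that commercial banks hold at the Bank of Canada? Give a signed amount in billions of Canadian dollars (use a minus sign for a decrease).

Bank of Canada balance sheet:
  Assets:      Securities +$37B, Loans to banks −$49B
  Liabilities: Bank reserves −$78B, Currency in circulation +$66B
Commercial banking system:
  Assets:      Reserves at CB −$78B, Securities −$37B
  Liabilities: Checkable deposits −$66B, Borrowings from CB −$49B
So the change in reserve balances that commercial banks hold at the Bank of Canada is -$78 billion.

-$78 billion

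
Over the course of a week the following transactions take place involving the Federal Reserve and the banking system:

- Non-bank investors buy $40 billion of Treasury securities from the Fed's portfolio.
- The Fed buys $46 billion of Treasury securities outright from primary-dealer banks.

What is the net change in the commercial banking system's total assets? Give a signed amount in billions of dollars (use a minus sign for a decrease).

-$40 billion

Fed balance sheet:
  Assets:      Securities +$6B
  Liabilities: Bank reserves +$6B
Commercial banking system:
  Assets:      Reserves at CB +$6B, Securities −$46B
  Liabilities: Checkable deposits −$40B
Change in total bank assets = -$40 billion.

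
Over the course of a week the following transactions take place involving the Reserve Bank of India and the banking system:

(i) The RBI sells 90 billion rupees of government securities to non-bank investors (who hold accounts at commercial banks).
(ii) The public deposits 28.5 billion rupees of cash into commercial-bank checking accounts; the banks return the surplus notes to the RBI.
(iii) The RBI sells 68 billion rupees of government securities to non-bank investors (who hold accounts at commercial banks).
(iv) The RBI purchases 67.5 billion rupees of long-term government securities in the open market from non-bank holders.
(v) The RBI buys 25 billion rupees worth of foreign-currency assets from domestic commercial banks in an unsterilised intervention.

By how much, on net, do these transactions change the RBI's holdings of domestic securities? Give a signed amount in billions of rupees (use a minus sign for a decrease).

Asset sale (to non-banks) 90 billion rupees: securities removed from the RBI's portfolio → −90B.
Currency deposit 28.5 billion rupees: the RBI's securities portfolio is untouched → 0.
Asset sale (to non-banks) 68 billion rupees: securities removed from the RBI's portfolio → −68B.
Asset purchase (from non-banks) 67.5 billion rupees: securities added to the RBI's portfolio → +67.5B.
FX purchase 25 billion rupees: the RBI's securities portfolio is untouched → 0.
Net: −90 + 0 − 68 + 67.5 + 0 = -90.5 billion.

-90.5 billion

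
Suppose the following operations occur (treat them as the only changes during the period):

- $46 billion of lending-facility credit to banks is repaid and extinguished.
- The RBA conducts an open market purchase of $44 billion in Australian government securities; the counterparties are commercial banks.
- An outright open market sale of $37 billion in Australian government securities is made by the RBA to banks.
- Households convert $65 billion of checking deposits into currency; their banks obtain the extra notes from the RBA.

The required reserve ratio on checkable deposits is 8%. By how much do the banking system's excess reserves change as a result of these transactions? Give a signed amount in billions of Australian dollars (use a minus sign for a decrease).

Discount-window repayment $46 billion: reserves −$46B, deposits 0.
OMO purchase (from banks) $44 billion: reserves +$44B, deposits 0.
OMO sale (to banks) $37 billion: reserves −$37B, deposits 0.
Currency withdrawal $65 billion: reserves −$65B, deposits −$65B.
Totals: Δreserves = −$104B, Δdeposits = −$65B.
Δrequired reserves = 8% × −$65B = −$5.2B.
Δexcess reserves = Δreserves − Δrequired = −$104B − (−$5.2B) = -$98.8 billion.

-$98.8 billion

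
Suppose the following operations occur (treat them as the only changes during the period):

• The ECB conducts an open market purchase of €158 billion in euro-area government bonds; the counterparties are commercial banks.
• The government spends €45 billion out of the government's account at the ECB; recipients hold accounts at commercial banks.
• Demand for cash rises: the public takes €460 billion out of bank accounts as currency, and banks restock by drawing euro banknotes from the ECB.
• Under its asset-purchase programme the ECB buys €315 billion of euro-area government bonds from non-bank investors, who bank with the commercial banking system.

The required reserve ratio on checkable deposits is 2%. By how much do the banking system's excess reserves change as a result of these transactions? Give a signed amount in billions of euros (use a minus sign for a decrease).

OMO purchase (from banks) €158 billion: reserves +€158B, deposits 0.
Government spending €45 billion: reserves +€45B, deposits +€45B.
Currency withdrawal €460 billion: reserves −€460B, deposits −€460B.
Asset purchase (from non-banks) €315 billion: reserves +€315B, deposits +€315B.
Totals: Δreserves = +€58B, Δdeposits = −€100B.
Δrequired reserves = 2% × −€100B = −€2B.
Δexcess reserves = Δreserves − Δrequired = +€58B − (−€2B) = +€60 billion.

+€60 billion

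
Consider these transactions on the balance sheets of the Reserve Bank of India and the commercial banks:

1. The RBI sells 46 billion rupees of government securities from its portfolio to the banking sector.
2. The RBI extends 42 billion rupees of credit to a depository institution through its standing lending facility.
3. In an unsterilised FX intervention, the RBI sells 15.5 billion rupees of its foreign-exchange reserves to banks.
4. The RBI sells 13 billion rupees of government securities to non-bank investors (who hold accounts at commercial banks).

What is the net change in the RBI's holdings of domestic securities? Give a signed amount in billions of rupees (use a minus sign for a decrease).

RBI balance sheet:
  Assets:      Securities −59B, Loans to banks +42B, Foreign assets −15.5B
  Liabilities: Bank reserves −32.5B
Commercial banking system:
  Assets:      Reserves at CB −32.5B, Securities +46B, Foreign assets +15.5B
  Liabilities: Checkable deposits −13B, Borrowings from CB +42B
So the change in the RBI's holdings of domestic securities is -59 billion.

-59 billion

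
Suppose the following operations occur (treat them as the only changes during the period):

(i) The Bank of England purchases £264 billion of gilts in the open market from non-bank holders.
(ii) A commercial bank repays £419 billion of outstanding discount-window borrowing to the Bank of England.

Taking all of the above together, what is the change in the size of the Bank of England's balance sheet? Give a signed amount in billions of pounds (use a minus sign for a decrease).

Asset purchase (from non-banks) £264 billion: a Bank of England asset is acquired → +£264B.
Discount-window repayment £419 billion: a Bank of England asset is shed → −£419B.
Net: 264 − 419 = -£155 billion.

-£155 billion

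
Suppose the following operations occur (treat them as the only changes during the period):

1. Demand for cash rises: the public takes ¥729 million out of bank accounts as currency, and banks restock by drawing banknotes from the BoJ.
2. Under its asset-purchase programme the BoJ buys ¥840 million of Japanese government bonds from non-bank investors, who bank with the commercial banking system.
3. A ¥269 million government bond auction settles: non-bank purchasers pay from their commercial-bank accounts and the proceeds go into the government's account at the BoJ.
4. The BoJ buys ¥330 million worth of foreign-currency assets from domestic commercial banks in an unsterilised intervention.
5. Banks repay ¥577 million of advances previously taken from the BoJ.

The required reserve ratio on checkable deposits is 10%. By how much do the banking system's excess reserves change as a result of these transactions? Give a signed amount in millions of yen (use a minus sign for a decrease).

Currency withdrawal ¥729 million: reserves −¥729M, deposits −¥729M.
Asset purchase (from non-banks) ¥840 million: reserves +¥840M, deposits +¥840M.
Government account inflow ¥269 million: reserves −¥269M, deposits −¥269M.
FX purchase ¥330 million: reserves +¥330M, deposits 0.
Discount-window repayment ¥577 million: reserves −¥577M, deposits 0.
Totals: Δreserves = −¥405M, Δdeposits = −¥158M.
Δrequired reserves = 10% × −¥158M = −¥15.8M.
Δexcess reserves = Δreserves − Δrequired = −¥405M − (−¥15.8M) = -¥389.2 million.

-¥389.2 million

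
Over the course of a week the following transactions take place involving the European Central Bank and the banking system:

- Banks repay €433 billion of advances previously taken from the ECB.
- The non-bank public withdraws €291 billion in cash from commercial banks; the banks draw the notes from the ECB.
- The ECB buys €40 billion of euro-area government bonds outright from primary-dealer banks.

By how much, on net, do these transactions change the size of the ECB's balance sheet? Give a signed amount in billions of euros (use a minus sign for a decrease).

-€393 billion

Discount-window repayment €433 billion: an ECB asset is shed → −€433B.
Currency withdrawal €291 billion: only the composition of liabilities changes → 0.
OMO purchase (from banks) €40 billion: an ECB asset is acquired → +€40B.
Net: −433 + 0 + 40 = -€393 billion.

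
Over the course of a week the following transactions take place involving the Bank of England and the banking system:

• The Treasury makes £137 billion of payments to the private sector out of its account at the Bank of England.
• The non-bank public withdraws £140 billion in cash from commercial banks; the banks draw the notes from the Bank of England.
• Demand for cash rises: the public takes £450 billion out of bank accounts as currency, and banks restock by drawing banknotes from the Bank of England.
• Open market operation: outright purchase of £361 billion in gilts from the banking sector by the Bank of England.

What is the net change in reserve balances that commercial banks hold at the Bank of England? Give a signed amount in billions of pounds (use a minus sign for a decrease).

-£92 billion

Bank of England balance sheet:
  Assets:      Securities +£361B
  Liabilities: Bank reserves −£92B, Currency in circulation +£590B, Government deposits −£137B
So the change in reserve balances that commercial banks hold at the Bank of England is -£92 billion.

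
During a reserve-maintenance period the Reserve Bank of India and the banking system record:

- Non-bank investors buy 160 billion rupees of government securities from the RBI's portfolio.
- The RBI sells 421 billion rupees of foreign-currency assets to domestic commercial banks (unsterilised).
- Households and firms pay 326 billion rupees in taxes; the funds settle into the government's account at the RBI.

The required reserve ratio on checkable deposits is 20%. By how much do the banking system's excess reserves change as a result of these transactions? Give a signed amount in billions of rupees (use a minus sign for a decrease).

-809.8 billion

Asset sale (to non-banks) 160 billion rupees: reserves −160B, deposits −160B.
FX sale 421 billion rupees: reserves −421B, deposits 0.
Government account inflow 326 billion rupees: reserves −326B, deposits −326B.
Totals: Δreserves = −907B, Δdeposits = −486B.
Δrequired reserves = 20% × −486B = −97.2B.
Δexcess reserves = Δreserves − Δrequired = −907B − (−97.2B) = -809.8 billion.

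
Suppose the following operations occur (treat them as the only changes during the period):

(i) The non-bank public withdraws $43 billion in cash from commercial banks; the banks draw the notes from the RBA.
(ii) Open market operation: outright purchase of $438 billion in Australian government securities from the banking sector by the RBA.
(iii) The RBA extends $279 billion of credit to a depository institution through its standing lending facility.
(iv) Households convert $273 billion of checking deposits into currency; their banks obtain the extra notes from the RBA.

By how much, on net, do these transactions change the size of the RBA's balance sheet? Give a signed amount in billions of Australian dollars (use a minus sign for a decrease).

+$717 billion

RBA balance sheet:
  Assets:      Securities +$438B, Loans to banks +$279B
  Liabilities: Bank reserves +$401B, Currency in circulation +$316B
Commercial banking system:
  Assets:      Reserves at CB +$401B, Securities −$438B
  Liabilities: Checkable deposits −$316B, Borrowings from CB +$279B
Change in total RBA assets = +$717 billion.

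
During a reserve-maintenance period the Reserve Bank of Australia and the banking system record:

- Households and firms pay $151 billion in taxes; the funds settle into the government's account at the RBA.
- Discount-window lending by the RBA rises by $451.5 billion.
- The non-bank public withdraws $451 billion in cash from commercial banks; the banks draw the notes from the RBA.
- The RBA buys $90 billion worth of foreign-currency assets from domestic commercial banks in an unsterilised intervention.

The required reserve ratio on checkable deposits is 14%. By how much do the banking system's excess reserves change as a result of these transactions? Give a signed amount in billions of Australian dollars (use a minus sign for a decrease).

Government account inflow $151 billion: reserves −$151B, deposits −$151B.
Discount-window loan $451.5 billion: reserves +$451.5B, deposits 0.
Currency withdrawal $451 billion: reserves −$451B, deposits −$451B.
FX purchase $90 billion: reserves +$90B, deposits 0.
Totals: Δreserves = −$60.5B, Δdeposits = −$602B.
Δrequired reserves = 14% × −$602B = −$84.28B.
Δexcess reserves = Δreserves − Δrequired = −$60.5B − (−$84.28B) = +$23.78 billion.

+$23.78 billion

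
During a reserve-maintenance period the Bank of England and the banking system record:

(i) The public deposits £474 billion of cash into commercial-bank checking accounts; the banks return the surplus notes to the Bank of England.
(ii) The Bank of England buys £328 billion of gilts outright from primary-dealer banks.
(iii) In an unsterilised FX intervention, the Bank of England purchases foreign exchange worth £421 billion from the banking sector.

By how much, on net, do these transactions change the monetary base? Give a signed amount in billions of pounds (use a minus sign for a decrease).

+£749 billion

Bank of England balance sheet:
  Assets:      Securities +£328B, Foreign assets +£421B
  Liabilities: Bank reserves +£1223B, Currency in circulation −£474B
Monetary base = currency + reserves: −£474B + (+£1223B) = +£749 billion.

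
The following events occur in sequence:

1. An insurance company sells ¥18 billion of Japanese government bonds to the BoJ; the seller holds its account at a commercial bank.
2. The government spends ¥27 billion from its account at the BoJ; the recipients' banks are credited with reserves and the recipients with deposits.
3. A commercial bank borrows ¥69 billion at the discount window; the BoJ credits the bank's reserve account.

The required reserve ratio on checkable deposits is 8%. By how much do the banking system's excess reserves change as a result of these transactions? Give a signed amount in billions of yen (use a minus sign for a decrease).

Asset purchase (from non-banks) ¥18 billion: reserves +¥18B, deposits +¥18B.
Government spending ¥27 billion: reserves +¥27B, deposits +¥27B.
Discount-window loan ¥69 billion: reserves +¥69B, deposits 0.
Totals: Δreserves = +¥114B, Δdeposits = +¥45B.
Δrequired reserves = 8% × +¥45B = +¥3.6B.
Δexcess reserves = Δreserves − Δrequired = +¥114B − (+¥3.6B) = +¥110.4 billion.

+¥110.4 billion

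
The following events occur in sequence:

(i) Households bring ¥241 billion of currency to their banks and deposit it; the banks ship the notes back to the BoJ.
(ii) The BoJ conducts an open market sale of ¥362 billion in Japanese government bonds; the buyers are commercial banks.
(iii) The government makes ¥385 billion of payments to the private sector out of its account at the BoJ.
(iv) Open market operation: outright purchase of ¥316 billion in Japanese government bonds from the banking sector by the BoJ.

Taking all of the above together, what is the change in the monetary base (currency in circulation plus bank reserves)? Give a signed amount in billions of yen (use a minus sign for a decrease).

BoJ balance sheet:
  Assets:      Securities −¥46B
  Liabilities: Bank reserves +¥580B, Currency in circulation −¥241B, Government deposits −¥385B
Commercial banking system:
  Assets:      Reserves at CB +¥580B, Securities +¥46B
  Liabilities: Checkable deposits +¥626B
Monetary base = currency + reserves: −¥241B + (+¥580B) = +¥339 billion.

+¥339 billion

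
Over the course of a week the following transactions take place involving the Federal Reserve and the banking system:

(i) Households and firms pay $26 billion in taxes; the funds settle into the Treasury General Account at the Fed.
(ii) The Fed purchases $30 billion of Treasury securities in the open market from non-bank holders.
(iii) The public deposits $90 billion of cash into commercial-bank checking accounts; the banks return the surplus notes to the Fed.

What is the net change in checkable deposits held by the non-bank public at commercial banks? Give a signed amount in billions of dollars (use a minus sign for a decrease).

+$94 billion

Government account inflow $26 billion: non-bank counterparties' bank balances fall → −$26B.
Asset purchase (from non-banks) $30 billion: non-bank counterparties' bank balances rise → +$30B.
Currency deposit $90 billion: non-bank counterparties' bank balances rise → +$90B.
Net: −26 + 30 + 90 = +$94 billion.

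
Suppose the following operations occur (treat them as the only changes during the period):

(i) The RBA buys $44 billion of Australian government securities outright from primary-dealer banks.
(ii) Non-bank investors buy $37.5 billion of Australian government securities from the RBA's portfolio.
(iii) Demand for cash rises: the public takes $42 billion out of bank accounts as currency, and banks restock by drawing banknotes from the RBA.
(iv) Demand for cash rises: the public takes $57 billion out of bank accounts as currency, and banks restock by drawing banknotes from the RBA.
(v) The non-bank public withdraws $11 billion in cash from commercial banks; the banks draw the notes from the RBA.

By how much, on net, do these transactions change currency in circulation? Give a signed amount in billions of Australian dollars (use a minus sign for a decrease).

+$110 billion

RBA balance sheet:
  Assets:      Securities +$6.5B
  Liabilities: Bank reserves −$103.5B, Currency in circulation +$110B
Commercial banking system:
  Assets:      Reserves at CB −$103.5B, Securities −$44B
  Liabilities: Checkable deposits −$147.5B
So the change in currency in circulation is +$110 billion.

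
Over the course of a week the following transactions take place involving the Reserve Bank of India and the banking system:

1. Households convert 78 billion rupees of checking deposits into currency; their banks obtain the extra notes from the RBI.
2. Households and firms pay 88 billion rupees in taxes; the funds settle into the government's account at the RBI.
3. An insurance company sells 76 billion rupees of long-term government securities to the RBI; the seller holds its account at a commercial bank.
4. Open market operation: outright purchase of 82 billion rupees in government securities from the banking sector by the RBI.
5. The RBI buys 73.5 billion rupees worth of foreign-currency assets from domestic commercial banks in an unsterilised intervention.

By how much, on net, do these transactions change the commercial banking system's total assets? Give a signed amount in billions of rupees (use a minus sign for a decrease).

-90 billion

RBI balance sheet:
  Assets:      Securities +158B, Foreign assets +73.5B
  Liabilities: Bank reserves +65.5B, Currency in circulation +78B, Government deposits +88B
Commercial banking system:
  Assets:      Reserves at CB +65.5B, Securities −82B, Foreign assets −73.5B
  Liabilities: Checkable deposits −90B
Change in total bank assets = -90 billion.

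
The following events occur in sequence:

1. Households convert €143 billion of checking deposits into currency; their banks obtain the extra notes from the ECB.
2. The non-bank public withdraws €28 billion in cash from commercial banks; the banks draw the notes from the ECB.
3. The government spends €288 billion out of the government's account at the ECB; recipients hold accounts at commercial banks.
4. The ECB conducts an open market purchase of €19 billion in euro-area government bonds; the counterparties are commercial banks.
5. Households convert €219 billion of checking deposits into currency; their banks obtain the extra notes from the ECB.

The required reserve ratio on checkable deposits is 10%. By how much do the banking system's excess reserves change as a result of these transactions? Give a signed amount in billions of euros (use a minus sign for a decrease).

Currency withdrawal €143 billion: reserves −€143B, deposits −€143B.
Currency withdrawal €28 billion: reserves −€28B, deposits −€28B.
Government spending €288 billion: reserves +€288B, deposits +€288B.
OMO purchase (from banks) €19 billion: reserves +€19B, deposits 0.
Currency withdrawal €219 billion: reserves −€219B, deposits −€219B.
Totals: Δreserves = −€83B, Δdeposits = −€102B.
Δrequired reserves = 10% × −€102B = −€10.2B.
Δexcess reserves = Δreserves − Δrequired = −€83B − (−€10.2B) = -€72.8 billion.

-€72.8 billion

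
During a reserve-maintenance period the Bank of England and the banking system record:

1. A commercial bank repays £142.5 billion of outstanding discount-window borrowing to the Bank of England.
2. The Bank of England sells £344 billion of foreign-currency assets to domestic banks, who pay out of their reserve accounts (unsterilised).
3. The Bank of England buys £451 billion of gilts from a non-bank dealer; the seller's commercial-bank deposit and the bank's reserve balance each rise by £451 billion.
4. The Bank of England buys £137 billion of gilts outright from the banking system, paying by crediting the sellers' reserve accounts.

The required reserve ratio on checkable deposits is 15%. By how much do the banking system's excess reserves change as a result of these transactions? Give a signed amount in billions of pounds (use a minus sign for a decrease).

Discount-window repayment £142.5 billion: reserves −£142.5B, deposits 0.
FX sale £344 billion: reserves −£344B, deposits 0.
Asset purchase (from non-banks) £451 billion: reserves +£451B, deposits +£451B.
OMO purchase (from banks) £137 billion: reserves +£137B, deposits 0.
Totals: Δreserves = +£101.5B, Δdeposits = +£451B.
Δrequired reserves = 15% × +£451B = +£67.65B.
Δexcess reserves = Δreserves − Δrequired = +£101.5B − (+£67.65B) = +£33.85 billion.

+£33.85 billion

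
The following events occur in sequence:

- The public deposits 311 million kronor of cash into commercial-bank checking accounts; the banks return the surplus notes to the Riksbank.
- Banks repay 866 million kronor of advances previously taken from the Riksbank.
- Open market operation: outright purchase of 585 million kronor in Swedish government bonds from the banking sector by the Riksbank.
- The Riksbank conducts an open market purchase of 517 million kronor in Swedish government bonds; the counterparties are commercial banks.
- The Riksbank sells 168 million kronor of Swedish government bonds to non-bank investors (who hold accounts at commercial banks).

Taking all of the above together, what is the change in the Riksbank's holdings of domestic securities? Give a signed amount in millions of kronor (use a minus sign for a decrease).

Currency deposit 311 million kronor: the Riksbank's securities portfolio is untouched → 0.
Discount-window repayment 866 million kronor: the Riksbank's securities portfolio is untouched → 0.
OMO purchase (from banks) 585 million kronor: securities added to the Riksbank's portfolio → +585M.
OMO purchase (from banks) 517 million kronor: securities added to the Riksbank's portfolio → +517M.
Asset sale (to non-banks) 168 million kronor: securities removed from the Riksbank's portfolio → −168M.
Net: 0 + 0 + 585 + 517 − 168 = +934 million.

+934 million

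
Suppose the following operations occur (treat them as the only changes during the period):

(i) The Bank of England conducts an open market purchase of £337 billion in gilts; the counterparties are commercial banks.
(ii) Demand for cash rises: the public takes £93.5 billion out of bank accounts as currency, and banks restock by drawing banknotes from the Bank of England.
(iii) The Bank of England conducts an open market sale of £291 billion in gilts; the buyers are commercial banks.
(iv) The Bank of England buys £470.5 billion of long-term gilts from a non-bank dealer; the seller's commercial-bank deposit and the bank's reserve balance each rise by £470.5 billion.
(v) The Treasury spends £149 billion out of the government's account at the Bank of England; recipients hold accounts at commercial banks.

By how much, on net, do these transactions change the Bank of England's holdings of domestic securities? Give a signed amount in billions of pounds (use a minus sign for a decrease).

OMO purchase (from banks) £337 billion: securities added to the Bank of England's portfolio → +£337B.
Currency withdrawal £93.5 billion: the Bank of England's securities portfolio is untouched → 0.
OMO sale (to banks) £291 billion: securities removed from the Bank of England's portfolio → −£291B.
Asset purchase (from non-banks) £470.5 billion: securities added to the Bank of England's portfolio → +£470.5B.
Government spending £149 billion: the Bank of England's securities portfolio is untouched → 0.
Net: 337 + 0 − 291 + 470.5 + 0 = +£516.5 billion.

+£516.5 billion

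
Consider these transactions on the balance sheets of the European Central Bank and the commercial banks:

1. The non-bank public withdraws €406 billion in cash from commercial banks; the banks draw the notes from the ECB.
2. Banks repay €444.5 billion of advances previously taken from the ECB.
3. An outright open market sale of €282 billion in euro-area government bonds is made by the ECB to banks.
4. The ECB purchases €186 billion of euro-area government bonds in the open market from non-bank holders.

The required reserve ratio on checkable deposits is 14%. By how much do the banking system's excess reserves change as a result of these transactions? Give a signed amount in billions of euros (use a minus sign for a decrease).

-€915.7 billion

Currency withdrawal €406 billion: reserves −€406B, deposits −€406B.
Discount-window repayment €444.5 billion: reserves −€444.5B, deposits 0.
OMO sale (to banks) €282 billion: reserves −€282B, deposits 0.
Asset purchase (from non-banks) €186 billion: reserves +€186B, deposits +€186B.
Totals: Δreserves = −€946.5B, Δdeposits = −€220B.
Δrequired reserves = 14% × −€220B = −€30.8B.
Δexcess reserves = Δreserves − Δrequired = −€946.5B − (−€30.8B) = -€915.7 billion.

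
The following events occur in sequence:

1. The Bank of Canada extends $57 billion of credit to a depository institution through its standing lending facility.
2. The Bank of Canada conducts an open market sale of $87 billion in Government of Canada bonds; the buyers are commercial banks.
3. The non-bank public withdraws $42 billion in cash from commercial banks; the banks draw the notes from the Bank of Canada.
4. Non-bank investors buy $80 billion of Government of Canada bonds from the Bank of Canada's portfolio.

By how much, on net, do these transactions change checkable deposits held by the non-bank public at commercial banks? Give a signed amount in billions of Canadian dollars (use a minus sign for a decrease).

-$122 billion

Discount-window loan $57 billion: the counterparty is a bank, so public deposits are unchanged → 0.
OMO sale (to banks) $87 billion: the counterparty is a bank, so public deposits are unchanged → 0.
Currency withdrawal $42 billion: non-bank counterparties' bank balances fall → −$42B.
Asset sale (to non-banks) $80 billion: non-bank counterparties' bank balances fall → −$80B.
Net: 0 + 0 − 42 − 80 = -$122 billion.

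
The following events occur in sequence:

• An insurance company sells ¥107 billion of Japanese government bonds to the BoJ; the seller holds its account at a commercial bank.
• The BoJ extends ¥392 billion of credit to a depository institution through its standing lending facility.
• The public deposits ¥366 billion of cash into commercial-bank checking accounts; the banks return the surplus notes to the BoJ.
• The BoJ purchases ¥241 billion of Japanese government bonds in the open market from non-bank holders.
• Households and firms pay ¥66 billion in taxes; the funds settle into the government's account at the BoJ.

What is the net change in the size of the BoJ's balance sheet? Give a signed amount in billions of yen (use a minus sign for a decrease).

+¥740 billion

BoJ balance sheet:
  Assets:      Securities +¥348B, Loans to banks +¥392B
  Liabilities: Bank reserves +¥1040B, Currency in circulation −¥366B, Government deposits +¥66B
Change in total BoJ assets = +¥740 billion.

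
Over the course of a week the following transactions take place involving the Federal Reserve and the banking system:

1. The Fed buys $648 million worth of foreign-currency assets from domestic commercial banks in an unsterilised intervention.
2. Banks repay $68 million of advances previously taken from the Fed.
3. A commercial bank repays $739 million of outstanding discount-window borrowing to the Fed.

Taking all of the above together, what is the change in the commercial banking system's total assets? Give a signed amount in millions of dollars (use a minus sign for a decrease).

-$807 million

Fed balance sheet:
  Assets:      Loans to banks −$807M, Foreign assets +$648M
  Liabilities: Bank reserves −$159M
Commercial banking system:
  Assets:      Reserves at CB −$159M, Foreign assets −$648M
  Liabilities: Borrowings from CB −$807M
Change in total bank assets = -$807 million.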